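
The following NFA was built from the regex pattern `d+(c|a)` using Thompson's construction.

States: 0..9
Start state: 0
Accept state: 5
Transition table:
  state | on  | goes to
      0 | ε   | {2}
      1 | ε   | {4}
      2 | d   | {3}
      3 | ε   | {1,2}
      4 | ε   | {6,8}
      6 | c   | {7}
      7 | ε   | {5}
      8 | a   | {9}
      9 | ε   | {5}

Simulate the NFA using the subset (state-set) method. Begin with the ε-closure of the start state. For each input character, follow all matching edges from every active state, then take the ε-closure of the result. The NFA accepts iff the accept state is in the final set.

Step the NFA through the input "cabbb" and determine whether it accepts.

S₀ = ε-closure({0}) = {0,2}
'c' @ 1: {}  — state set empty
rest 'abbb' ignored (set empty)
after full input: {}  (accept=5 not in)

Answer: REJECT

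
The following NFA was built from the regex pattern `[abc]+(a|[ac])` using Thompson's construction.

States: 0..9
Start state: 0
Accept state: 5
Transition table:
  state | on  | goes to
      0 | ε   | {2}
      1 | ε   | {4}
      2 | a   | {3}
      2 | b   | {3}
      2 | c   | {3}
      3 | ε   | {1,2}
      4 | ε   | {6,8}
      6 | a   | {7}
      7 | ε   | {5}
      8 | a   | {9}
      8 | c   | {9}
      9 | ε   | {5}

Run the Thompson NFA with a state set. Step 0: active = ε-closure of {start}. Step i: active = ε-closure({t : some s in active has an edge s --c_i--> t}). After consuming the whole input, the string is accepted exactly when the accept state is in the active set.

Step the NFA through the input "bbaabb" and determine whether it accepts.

Answer: REJECT

Trace:
initial (ε-close {0}): {0,2}
'b' @ 1: {1,2,3,4,6,8}
'b' @ 2: {1,2,3,4,6,8}
'a' @ 3: {1,2,3,4,5,6,7,8,9}  (accept∈set)
'a' @ 4: {1,2,3,4,5,6,7,8,9}  (accept∈set)
'b' @ 5: {1,2,3,4,6,8}
'b' @ 6: {1,2,3,4,6,8}
end set {1,2,3,4,6,8} — state 5 not in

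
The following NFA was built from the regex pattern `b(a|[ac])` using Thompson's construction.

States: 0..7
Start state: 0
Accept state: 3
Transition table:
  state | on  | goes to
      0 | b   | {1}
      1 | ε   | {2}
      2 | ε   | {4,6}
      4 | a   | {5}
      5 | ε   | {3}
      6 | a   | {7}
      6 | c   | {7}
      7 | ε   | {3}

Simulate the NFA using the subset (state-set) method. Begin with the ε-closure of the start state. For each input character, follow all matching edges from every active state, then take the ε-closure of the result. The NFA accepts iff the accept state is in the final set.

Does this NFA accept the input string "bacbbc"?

S₀ = ε-closure({0}) = {0}
'b' @ 1: {1,2,4,6}
'a' @ 2: {3,5,7}  (accept∈set)
'c' @ 3: {}  — state set empty
rest 'bbc' ignored (set empty)
final: {}; accept 3 not in set

Answer: REJECT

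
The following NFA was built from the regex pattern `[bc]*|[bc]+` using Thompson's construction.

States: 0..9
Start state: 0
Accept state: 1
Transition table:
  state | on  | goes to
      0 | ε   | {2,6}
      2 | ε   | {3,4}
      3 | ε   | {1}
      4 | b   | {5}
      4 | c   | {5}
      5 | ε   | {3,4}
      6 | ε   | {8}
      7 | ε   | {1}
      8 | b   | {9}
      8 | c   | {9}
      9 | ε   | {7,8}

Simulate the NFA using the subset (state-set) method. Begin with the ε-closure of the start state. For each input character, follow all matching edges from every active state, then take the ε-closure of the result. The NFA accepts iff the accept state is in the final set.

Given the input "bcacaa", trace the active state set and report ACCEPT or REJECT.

start: ε-closure({0}) = {0,1,2,3,4,6,8}
'b' @ 1: {1,3,4,5,7,8,9}  ✓accept
'c' @ 2: {1,3,4,5,7,8,9}  ✓accept
'a' @ 3: {}  — no active states
rest 'caa' ignored (set empty)
after full input: {}  (accept=1 not in)

Answer: REJECT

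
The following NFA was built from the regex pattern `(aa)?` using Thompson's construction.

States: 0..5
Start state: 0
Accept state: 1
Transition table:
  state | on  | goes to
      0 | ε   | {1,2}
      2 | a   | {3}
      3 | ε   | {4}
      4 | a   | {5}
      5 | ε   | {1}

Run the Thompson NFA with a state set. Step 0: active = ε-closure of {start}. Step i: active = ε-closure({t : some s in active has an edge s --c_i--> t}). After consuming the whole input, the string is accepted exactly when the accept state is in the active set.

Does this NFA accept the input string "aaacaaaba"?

Answer: REJECT

Steps:
start: ε-closure({0}) = {0,1,2}
'a' @ 1: {3,4}
'a' @ 2: {1,5}  ✓accept
'a' @ 3: {}  — dead — no transitions
rest 'caaaba' ignored (set empty)
after full input: {}  (accept=1 not in)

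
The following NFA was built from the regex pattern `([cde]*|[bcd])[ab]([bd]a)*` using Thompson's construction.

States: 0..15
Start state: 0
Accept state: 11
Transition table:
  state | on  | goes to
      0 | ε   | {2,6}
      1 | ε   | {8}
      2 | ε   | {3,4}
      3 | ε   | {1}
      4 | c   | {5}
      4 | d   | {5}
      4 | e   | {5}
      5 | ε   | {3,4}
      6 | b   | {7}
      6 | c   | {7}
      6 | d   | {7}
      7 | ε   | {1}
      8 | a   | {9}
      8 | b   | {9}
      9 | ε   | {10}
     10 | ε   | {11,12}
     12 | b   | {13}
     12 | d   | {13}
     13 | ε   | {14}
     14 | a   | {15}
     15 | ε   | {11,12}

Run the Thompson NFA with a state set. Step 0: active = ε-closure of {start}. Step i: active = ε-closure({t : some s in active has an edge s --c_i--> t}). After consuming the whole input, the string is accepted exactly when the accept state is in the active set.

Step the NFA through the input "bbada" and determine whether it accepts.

Answer: ACCEPT

Steps:
start: ε-closure({0}) = {0,1,2,3,4,6,8}
'b' @ 1: {1,7,8,9,10,11,12}  [accepting]
'b' @ 2: {9,10,11,12,13,14}  [accepting]
'a' @ 3: {11,12,15}  [accepting]
'd' @ 4: {13,14}
'a' @ 5: {11,12,15}  [accepting]
end set {11,12,15} — state 11 in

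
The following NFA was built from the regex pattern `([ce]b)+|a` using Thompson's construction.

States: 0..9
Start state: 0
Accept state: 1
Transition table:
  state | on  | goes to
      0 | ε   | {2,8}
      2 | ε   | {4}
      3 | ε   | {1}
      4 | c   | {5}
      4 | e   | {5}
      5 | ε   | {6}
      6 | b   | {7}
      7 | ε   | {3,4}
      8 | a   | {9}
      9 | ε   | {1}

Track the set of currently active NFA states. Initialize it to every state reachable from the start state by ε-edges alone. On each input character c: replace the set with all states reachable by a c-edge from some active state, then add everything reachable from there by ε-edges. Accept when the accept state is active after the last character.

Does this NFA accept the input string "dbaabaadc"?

S₀ = ε-closure({0}) = {0,2,4,8}
'd' @ 1: {}  — no active states
rest 'baabaadc' ignored (set empty)
end set {} — state 1 not in

Answer: REJECT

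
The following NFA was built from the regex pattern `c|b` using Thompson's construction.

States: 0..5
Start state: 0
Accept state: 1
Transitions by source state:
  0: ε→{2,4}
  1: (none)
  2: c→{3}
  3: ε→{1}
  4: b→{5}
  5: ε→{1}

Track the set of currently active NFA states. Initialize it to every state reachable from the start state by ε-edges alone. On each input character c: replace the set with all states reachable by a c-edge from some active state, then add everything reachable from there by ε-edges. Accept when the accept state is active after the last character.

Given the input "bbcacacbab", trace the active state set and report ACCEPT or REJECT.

Answer: REJECT

Derivation:
S₀ = ε-closure({0}) = {0,2,4}
'b' @ 1: {1,5}  [accepting]
'b' @ 2: {}  — dead — no transitions
rest 'cacacbab' ignored (set empty)
final: {}; accept 1 not in set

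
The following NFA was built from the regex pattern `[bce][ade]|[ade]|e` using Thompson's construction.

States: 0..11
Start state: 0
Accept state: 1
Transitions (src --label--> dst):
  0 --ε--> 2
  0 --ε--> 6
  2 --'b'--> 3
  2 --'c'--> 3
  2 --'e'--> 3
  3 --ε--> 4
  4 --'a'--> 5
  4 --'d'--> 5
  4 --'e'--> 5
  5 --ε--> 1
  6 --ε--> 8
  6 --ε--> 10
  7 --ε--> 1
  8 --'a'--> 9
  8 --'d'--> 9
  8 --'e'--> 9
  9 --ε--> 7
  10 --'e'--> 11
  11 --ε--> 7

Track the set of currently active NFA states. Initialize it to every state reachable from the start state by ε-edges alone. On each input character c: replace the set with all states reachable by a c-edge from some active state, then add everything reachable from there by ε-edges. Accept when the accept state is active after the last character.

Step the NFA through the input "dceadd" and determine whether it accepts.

initial (ε-close {0}): {0,2,6,8,10}
'd' @ 1: {1,7,9}  (accept∈set)
'c' @ 2: {}  — state set empty
rest 'eadd' ignored (set empty)
end set {} — state 1 not in

Answer: REJECT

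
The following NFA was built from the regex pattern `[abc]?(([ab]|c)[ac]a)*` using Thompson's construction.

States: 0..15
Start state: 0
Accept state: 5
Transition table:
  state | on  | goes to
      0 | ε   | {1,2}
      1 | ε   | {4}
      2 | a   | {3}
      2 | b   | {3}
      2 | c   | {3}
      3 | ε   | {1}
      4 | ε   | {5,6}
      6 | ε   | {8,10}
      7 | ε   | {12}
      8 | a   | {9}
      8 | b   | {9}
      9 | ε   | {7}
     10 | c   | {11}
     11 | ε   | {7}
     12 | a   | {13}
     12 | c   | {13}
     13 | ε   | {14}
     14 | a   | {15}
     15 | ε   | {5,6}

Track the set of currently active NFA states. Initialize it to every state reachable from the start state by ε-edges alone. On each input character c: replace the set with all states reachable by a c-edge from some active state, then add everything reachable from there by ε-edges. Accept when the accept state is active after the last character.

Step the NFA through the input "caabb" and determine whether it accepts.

initial (ε-close {0}): {0,1,2,4,5,6,8,10}
'c' @ 1: {1,3,4,5,6,7,8,10,11,12}  ✓accept
'a' @ 2: {7,9,12,13,14}
'a' @ 3: {5,6,8,10,13,14,15}  ✓accept
'b' @ 4: {7,9,12}
'b' @ 5: {}  — dead — no transitions
final: {}; accept 5 not in set

Answer: REJECT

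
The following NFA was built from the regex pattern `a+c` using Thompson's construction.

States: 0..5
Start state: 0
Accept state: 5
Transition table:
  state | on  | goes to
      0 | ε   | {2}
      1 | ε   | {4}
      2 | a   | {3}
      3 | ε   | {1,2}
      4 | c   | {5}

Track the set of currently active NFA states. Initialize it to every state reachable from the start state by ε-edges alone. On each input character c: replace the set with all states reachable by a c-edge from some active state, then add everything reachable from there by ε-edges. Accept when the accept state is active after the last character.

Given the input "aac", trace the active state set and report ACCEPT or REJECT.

S₀ = ε-closure({0}) = {0,2}
'a' @ 1: {1,2,3,4}
'a' @ 2: {1,2,3,4}
'c' @ 3: {5}  [accepting]
end set {5} — state 5 in

Answer: ACCEPT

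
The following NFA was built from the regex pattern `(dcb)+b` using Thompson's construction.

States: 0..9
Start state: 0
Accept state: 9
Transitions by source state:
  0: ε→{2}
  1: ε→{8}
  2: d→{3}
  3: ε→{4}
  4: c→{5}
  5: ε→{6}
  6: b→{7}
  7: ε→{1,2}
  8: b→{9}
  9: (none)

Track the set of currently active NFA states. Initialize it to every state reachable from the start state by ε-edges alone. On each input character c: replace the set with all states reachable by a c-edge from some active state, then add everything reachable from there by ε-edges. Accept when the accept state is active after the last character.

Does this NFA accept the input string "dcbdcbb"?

Answer: ACCEPT

Trace:
S₀ = ε-closure({0}) = {0,2}
'd' @ 1: {3,4}
'c' @ 2: {5,6}
'b' @ 3: {1,2,7,8}
'd' @ 4: {3,4}
'c' @ 5: {5,6}
'b' @ 6: {1,2,7,8}
'b' @ 7: {9}  [accepting]
final: {9}; accept 9 in set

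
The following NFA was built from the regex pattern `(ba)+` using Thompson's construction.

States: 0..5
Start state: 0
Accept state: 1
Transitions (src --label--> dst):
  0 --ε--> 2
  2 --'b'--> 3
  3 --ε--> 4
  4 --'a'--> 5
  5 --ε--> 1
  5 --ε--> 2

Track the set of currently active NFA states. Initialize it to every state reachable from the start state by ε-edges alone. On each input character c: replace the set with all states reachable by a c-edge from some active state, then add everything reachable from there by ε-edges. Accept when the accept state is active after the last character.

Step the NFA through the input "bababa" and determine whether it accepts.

start: ε-closure({0}) = {0,2}
'b' @ 1: {3,4}
'a' @ 2: {1,2,5}  (accept∈set)
'b' @ 3: {3,4}
'a' @ 4: {1,2,5}  (accept∈set)
'b' @ 5: {3,4}
'a' @ 6: {1,2,5}  (accept∈set)
end set {1,2,5} — state 1 in

Answer: ACCEPT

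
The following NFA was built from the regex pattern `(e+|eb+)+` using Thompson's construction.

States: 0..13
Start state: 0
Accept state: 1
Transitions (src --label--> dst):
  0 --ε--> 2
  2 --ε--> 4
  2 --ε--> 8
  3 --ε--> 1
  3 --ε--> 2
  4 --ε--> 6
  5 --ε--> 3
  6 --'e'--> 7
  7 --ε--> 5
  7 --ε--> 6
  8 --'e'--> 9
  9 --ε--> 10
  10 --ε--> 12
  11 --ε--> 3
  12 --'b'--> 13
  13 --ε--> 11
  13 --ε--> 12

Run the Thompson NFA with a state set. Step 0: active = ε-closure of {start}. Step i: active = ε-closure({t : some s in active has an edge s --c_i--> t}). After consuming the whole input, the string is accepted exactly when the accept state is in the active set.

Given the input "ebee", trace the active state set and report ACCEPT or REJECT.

Answer: ACCEPT

Derivation:
S₀ = ε-closure({0}) = {0,2,4,6,8}
'e' @ 1: {1,2,3,4,5,6,7,8,9,10,12}  [accepting]
'b' @ 2: {1,2,3,4,6,8,11,12,13}  [accepting]
'e' @ 3: {1,2,3,4,5,6,7,8,9,10,12}  [accepting]
'e' @ 4: {1,2,3,4,5,6,7,8,9,10,12}  [accepting]
final: {1,2,3,4,5,6,7,8,9,10,12}; accept 1 in set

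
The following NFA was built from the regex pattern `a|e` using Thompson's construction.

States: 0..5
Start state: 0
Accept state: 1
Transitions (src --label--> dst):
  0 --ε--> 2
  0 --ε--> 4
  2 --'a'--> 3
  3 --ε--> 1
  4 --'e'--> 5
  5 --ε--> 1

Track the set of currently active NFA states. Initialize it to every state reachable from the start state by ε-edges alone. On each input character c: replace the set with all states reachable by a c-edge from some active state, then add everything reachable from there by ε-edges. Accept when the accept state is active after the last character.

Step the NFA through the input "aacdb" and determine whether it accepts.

initial (ε-close {0}): {0,2,4}
'a' @ 1: {1,3}  ✓accept
'a' @ 2: {}  — dead — no transitions
rest 'cdb' ignored (set empty)
final: {}; accept 1 not in set

Answer: REJECT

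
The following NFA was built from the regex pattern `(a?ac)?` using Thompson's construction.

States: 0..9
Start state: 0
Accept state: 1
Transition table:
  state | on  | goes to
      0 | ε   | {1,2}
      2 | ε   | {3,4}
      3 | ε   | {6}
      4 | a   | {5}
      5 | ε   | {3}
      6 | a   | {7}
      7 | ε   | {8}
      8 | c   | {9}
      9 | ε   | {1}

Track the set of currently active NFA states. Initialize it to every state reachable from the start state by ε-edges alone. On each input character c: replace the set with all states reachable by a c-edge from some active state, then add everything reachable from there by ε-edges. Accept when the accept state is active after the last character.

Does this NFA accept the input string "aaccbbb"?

initial (ε-close {0}): {0,1,2,3,4,6}
'a' @ 1: {3,5,6,7,8}
'a' @ 2: {7,8}
'c' @ 3: {1,9}  (accept∈set)
'c' @ 4: {}  — dead — no transitions
rest 'bbb' ignored (set empty)
end set {} — state 1 not in

Answer: REJECT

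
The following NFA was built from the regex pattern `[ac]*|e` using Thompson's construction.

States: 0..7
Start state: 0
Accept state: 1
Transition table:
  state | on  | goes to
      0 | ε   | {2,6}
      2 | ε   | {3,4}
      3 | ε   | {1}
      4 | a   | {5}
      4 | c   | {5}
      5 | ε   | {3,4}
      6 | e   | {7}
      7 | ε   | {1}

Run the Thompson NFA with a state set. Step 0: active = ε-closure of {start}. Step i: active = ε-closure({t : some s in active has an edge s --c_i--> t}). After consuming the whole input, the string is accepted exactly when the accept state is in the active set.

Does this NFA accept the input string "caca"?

start: ε-closure({0}) = {0,1,2,3,4,6}
'c' @ 1: {1,3,4,5}  [accepting]
'a' @ 2: {1,3,4,5}  [accepting]
'c' @ 3: {1,3,4,5}  [accepting]
'a' @ 4: {1,3,4,5}  [accepting]
final: {1,3,4,5}; accept 1 in set

Answer: ACCEPT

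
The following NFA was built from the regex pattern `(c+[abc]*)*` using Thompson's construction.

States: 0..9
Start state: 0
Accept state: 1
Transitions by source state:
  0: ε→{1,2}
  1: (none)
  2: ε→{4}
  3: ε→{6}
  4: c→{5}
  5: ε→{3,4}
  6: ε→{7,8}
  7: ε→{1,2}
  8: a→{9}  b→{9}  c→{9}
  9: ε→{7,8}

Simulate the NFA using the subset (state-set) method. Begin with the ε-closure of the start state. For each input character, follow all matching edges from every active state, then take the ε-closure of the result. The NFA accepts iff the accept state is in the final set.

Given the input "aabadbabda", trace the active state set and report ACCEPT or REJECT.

S₀ = ε-closure({0}) = {0,1,2,4}
'a' @ 1: {}  — no active states
rest 'abadbabda' ignored (set empty)
final: {}; accept 1 not in set

Answer: REJECT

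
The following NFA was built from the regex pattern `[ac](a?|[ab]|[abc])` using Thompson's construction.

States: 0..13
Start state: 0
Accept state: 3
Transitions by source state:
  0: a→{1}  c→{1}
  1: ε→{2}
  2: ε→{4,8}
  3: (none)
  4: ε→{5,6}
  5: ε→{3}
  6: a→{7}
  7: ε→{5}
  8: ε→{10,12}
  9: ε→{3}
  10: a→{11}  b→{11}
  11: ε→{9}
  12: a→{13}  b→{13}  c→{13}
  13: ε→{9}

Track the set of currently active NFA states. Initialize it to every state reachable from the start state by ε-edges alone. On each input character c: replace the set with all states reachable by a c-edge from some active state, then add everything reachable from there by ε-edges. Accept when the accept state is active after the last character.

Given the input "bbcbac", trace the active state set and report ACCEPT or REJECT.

Answer: REJECT

Trace:
initial (ε-close {0}): {0}
'b' @ 1: {}  — no active states
rest 'bcbac' ignored (set empty)
final: {}; accept 3 not in set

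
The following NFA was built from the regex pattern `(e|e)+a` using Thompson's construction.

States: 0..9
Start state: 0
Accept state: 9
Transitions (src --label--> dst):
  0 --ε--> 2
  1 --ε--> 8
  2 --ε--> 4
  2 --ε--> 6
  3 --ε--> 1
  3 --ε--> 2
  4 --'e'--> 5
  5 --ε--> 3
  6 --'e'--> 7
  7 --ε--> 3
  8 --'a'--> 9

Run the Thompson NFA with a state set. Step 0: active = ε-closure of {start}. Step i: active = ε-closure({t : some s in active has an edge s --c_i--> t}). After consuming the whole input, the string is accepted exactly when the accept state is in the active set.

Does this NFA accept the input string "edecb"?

S₀ = ε-closure({0}) = {0,2,4,6}
'e' @ 1: {1,2,3,4,5,6,7,8}
'd' @ 2: {}  — dead — no transitions
rest 'ecb' ignored (set empty)
final: {}; accept 9 not in set

Answer: REJECT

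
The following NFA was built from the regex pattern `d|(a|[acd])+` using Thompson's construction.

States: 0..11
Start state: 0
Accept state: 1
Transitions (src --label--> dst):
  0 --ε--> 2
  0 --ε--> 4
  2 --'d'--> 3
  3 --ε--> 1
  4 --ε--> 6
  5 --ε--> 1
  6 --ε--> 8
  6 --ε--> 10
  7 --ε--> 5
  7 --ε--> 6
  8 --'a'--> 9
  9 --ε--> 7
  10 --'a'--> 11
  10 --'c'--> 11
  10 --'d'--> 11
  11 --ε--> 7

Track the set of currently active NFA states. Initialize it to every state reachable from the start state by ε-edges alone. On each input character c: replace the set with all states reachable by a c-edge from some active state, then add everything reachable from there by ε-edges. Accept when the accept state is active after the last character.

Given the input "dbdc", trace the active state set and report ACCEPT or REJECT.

Answer: REJECT

Steps:
S₀ = ε-closure({0}) = {0,2,4,6,8,10}
'd' @ 1: {1,3,5,6,7,8,10,11}  ✓accept
'b' @ 2: {}  — no active states
rest 'dc' ignored (set empty)
end set {} — state 1 not in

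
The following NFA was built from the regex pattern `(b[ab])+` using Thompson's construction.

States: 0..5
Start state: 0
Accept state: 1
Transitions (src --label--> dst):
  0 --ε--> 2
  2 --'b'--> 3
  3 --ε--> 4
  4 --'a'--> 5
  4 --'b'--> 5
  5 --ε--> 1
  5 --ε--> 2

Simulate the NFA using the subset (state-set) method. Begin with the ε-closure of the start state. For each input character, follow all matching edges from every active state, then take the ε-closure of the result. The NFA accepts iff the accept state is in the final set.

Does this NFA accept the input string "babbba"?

start: ε-closure({0}) = {0,2}
'b' @ 1: {3,4}
'a' @ 2: {1,2,5}  [accepting]
'b' @ 3: {3,4}
'b' @ 4: {1,2,5}  [accepting]
'b' @ 5: {3,4}
'a' @ 6: {1,2,5}  [accepting]
final: {1,2,5}; accept 1 in set

Answer: ACCEPT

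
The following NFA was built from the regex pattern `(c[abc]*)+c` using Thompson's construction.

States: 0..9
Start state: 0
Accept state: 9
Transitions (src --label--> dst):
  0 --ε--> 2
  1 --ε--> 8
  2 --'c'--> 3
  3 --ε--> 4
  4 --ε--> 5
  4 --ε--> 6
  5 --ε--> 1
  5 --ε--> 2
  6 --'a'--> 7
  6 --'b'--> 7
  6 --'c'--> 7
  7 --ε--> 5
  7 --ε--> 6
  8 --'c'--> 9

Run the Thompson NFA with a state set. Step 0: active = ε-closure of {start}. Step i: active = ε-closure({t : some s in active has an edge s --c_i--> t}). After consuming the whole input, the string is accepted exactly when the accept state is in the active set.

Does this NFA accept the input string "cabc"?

Answer: ACCEPT

Trace:
start: ε-closure({0}) = {0,2}
'c' @ 1: {1,2,3,4,5,6,8}
'a' @ 2: {1,2,5,6,7,8}
'b' @ 3: {1,2,5,6,7,8}
'c' @ 4: {1,2,3,4,5,6,7,8,9}  [accepting]
after full input: {1,2,3,4,5,6,7,8,9}  (accept=9 in)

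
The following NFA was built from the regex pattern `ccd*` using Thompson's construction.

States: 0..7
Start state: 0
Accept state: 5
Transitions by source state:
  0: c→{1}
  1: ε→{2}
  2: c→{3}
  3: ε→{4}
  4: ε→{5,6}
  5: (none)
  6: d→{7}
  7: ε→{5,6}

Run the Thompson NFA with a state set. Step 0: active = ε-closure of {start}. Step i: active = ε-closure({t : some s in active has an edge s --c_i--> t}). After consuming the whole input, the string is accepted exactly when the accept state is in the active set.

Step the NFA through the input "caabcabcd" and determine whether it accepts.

start: ε-closure({0}) = {0}
'c' @ 1: {1,2}
'a' @ 2: {}  — no active states
rest 'abcabcd' ignored (set empty)
after full input: {}  (accept=5 not in)

Answer: REJECT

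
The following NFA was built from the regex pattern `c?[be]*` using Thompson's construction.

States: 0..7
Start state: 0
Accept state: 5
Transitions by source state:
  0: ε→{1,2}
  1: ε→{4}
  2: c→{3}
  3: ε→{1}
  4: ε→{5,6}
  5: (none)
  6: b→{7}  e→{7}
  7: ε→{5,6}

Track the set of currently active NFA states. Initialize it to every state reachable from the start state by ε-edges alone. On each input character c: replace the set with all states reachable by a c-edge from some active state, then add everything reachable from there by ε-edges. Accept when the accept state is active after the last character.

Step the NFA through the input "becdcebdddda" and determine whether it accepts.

initial (ε-close {0}): {0,1,2,4,5,6}
'b' @ 1: {5,6,7}  (accept∈set)
'e' @ 2: {5,6,7}  (accept∈set)
'c' @ 3: {}  — no active states
rest 'dcebdddda' ignored (set empty)
after full input: {}  (accept=5 not in)

Answer: REJECT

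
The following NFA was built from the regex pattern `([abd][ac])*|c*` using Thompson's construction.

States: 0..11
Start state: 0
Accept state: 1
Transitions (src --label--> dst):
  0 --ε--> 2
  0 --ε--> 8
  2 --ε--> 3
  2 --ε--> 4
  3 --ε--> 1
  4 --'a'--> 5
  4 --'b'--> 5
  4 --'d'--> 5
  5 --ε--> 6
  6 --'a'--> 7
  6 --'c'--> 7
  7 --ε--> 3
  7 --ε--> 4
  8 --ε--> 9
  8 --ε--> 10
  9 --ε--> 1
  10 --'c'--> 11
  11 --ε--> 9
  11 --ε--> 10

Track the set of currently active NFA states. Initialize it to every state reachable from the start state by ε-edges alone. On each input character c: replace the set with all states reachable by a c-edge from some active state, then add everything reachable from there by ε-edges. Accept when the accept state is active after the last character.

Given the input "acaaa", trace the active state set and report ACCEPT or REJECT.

Answer: REJECT

Steps:
S₀ = ε-closure({0}) = {0,1,2,3,4,8,9,10}
'a' @ 1: {5,6}
'c' @ 2: {1,3,4,7}  ✓accept
'a' @ 3: {5,6}
'a' @ 4: {1,3,4,7}  ✓accept
'a' @ 5: {5,6}
end set {5,6} — state 1 not in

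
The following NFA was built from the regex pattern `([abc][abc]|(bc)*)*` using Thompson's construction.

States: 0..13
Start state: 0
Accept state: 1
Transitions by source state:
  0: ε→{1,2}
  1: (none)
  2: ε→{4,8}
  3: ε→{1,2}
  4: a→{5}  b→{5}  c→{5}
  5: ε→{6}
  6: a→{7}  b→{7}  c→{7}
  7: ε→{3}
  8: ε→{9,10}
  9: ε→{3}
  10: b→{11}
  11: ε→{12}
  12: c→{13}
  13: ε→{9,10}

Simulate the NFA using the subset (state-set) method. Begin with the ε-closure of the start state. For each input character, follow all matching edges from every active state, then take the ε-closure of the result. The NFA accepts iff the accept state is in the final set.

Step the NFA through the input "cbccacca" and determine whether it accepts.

initial (ε-close {0}): {0,1,2,3,4,8,9,10}
'c' @ 1: {5,6}
'b' @ 2: {1,2,3,4,7,8,9,10}  (accept∈set)
'c' @ 3: {5,6}
'c' @ 4: {1,2,3,4,7,8,9,10}  (accept∈set)
'a' @ 5: {5,6}
'c' @ 6: {1,2,3,4,7,8,9,10}  (accept∈set)
'c' @ 7: {5,6}
'a' @ 8: {1,2,3,4,7,8,9,10}  (accept∈set)
final: {1,2,3,4,7,8,9,10}; accept 1 in set

Answer: ACCEPT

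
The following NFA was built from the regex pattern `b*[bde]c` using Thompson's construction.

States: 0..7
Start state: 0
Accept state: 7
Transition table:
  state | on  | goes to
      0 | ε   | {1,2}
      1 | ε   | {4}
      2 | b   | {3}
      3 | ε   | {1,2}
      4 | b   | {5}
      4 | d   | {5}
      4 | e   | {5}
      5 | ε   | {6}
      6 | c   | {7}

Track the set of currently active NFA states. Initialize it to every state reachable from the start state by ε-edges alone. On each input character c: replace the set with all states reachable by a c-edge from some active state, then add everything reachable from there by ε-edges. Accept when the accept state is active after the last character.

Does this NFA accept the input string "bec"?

start: ε-closure({0}) = {0,1,2,4}
'b' @ 1: {1,2,3,4,5,6}
'e' @ 2: {5,6}
'c' @ 3: {7}  (accept∈set)
final: {7}; accept 7 in set

Answer: ACCEPT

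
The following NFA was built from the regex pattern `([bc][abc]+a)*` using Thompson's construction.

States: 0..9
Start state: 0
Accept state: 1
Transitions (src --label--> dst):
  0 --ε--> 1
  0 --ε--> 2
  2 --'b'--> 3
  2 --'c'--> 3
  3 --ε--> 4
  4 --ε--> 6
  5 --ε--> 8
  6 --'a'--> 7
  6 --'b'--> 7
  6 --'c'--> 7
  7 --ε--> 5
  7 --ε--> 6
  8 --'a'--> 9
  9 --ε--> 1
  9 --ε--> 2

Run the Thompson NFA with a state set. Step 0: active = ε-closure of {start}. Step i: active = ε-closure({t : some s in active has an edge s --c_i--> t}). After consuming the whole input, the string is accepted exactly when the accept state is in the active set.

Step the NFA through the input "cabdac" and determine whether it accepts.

initial (ε-close {0}): {0,1,2}
'c' @ 1: {3,4,6}
'a' @ 2: {5,6,7,8}
'b' @ 3: {5,6,7,8}
'd' @ 4: {}  — dead — no transitions
rest 'ac' ignored (set empty)
end set {} — state 1 not in

Answer: REJECT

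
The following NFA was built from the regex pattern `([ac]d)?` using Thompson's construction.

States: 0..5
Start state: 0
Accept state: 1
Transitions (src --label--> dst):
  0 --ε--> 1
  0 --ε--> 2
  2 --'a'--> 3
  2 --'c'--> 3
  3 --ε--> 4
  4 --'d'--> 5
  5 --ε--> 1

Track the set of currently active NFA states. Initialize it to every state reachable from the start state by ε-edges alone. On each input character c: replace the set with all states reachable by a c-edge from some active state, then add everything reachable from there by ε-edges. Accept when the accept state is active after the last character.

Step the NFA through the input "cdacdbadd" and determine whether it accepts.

Answer: REJECT

Derivation:
start: ε-closure({0}) = {0,1,2}
'c' @ 1: {3,4}
'd' @ 2: {1,5}  (accept∈set)
'a' @ 3: {}  — dead — no transitions
rest 'cdbadd' ignored (set empty)
final: {}; accept 1 not in set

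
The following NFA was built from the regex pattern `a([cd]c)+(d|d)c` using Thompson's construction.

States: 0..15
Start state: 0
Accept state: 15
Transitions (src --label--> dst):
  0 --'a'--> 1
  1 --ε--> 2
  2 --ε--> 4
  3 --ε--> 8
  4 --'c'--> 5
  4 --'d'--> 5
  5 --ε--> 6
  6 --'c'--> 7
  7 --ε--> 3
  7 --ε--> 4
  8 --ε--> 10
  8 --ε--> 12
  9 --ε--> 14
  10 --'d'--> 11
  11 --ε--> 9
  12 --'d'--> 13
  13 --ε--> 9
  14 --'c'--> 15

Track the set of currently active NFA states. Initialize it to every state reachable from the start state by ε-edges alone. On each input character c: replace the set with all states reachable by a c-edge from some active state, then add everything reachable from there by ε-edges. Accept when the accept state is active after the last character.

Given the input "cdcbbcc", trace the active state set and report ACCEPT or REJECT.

S₀ = ε-closure({0}) = {0}
'c' @ 1: {}  — dead — no transitions
rest 'dcbbcc' ignored (set empty)
after full input: {}  (accept=15 not in)

Answer: REJECT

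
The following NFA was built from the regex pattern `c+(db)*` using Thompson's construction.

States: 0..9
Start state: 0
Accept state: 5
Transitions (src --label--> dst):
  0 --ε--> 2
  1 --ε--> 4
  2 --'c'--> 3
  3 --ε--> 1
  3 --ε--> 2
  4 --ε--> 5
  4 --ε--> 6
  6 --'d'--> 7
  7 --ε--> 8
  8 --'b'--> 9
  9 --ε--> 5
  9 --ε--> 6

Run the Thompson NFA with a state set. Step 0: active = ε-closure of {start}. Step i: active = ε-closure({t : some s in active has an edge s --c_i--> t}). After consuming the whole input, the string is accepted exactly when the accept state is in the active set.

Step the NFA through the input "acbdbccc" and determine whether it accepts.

start: ε-closure({0}) = {0,2}
'a' @ 1: {}  — no active states
rest 'cbdbccc' ignored (set empty)
end set {} — state 5 not in

Answer: REJECT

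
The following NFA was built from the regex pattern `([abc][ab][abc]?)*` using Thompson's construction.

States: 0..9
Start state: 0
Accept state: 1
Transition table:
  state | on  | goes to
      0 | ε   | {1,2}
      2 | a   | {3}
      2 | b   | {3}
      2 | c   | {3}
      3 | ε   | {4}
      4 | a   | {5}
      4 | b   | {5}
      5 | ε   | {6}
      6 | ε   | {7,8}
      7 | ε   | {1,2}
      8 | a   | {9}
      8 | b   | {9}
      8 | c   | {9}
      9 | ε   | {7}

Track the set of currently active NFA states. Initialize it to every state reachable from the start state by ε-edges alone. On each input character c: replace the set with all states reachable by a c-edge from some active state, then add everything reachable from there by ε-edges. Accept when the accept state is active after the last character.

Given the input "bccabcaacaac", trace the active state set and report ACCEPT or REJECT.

S₀ = ε-closure({0}) = {0,1,2}
'b' @ 1: {3,4}
'c' @ 2: {}  — state set empty
rest 'cabcaacaac' ignored (set empty)
end set {} — state 1 not in

Answer: REJECT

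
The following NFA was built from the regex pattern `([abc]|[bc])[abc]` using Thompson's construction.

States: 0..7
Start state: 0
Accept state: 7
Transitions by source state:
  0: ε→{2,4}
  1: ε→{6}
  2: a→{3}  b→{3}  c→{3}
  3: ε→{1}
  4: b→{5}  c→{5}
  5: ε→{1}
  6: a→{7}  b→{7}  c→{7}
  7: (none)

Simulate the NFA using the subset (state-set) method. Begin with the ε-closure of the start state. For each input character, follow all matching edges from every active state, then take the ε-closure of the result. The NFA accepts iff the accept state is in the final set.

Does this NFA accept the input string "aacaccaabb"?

Answer: REJECT

Steps:
initial (ε-close {0}): {0,2,4}
'a' @ 1: {1,3,6}
'a' @ 2: {7}  [accepting]
'c' @ 3: {}  — dead — no transitions
rest 'accaabb' ignored (set empty)
end set {} — state 7 not in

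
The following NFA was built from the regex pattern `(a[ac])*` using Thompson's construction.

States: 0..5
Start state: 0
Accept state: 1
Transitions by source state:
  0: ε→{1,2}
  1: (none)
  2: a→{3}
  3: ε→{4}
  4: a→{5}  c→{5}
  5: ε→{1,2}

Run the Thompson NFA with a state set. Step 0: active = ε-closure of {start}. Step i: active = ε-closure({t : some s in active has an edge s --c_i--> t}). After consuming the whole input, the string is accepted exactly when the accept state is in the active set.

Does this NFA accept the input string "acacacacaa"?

S₀ = ε-closure({0}) = {0,1,2}
'a' @ 1: {3,4}
'c' @ 2: {1,2,5}  [accepting]
'a' @ 3: {3,4}
'c' @ 4: {1,2,5}  [accepting]
'a' @ 5: {3,4}
'c' @ 6: {1,2,5}  [accepting]
'a' @ 7: {3,4}
'c' @ 8: {1,2,5}  [accepting]
'a' @ 9: {3,4}
'a' @ 10: {1,2,5}  [accepting]
end set {1,2,5} — state 1 in

Answer: ACCEPT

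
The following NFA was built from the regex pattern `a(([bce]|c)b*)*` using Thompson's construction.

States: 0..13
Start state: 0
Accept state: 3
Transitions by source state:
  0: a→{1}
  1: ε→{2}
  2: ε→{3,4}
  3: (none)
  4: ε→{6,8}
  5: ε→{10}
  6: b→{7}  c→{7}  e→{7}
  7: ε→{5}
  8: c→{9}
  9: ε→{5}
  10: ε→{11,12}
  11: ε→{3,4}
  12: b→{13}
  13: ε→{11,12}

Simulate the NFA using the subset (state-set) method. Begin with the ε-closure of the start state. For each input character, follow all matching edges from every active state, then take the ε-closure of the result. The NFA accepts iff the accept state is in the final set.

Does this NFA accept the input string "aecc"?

S₀ = ε-closure({0}) = {0}
'a' @ 1: {1,2,3,4,6,8}  [accepting]
'e' @ 2: {3,4,5,6,7,8,10,11,12}  [accepting]
'c' @ 3: {3,4,5,6,7,8,9,10,11,12}  [accepting]
'c' @ 4: {3,4,5,6,7,8,9,10,11,12}  [accepting]
after full input: {3,4,5,6,7,8,9,10,11,12}  (accept=3 in)

Answer: ACCEPT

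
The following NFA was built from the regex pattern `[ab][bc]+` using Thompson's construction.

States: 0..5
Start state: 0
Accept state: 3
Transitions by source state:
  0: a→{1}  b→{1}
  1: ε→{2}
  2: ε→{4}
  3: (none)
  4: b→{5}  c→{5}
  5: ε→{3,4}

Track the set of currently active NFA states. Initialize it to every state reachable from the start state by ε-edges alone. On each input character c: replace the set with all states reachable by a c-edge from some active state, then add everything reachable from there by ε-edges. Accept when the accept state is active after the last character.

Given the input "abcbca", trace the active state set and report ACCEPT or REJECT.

Answer: REJECT

Steps:
initial (ε-close {0}): {0}
'a' @ 1: {1,2,4}
'b' @ 2: {3,4,5}  (accept∈set)
'c' @ 3: {3,4,5}  (accept∈set)
'b' @ 4: {3,4,5}  (accept∈set)
'c' @ 5: {3,4,5}  (accept∈set)
'a' @ 6: {}  — state set empty
after full input: {}  (accept=3 not in)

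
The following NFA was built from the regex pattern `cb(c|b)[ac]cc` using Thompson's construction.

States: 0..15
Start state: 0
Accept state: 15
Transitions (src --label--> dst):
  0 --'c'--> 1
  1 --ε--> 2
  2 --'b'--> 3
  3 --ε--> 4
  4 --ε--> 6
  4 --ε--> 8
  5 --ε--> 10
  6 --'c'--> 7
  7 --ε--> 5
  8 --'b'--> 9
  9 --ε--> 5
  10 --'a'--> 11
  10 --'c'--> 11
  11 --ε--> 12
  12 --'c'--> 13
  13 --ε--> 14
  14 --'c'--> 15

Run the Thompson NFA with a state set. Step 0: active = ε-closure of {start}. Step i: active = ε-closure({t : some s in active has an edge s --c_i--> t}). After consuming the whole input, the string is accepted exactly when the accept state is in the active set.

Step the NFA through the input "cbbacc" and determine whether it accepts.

Answer: ACCEPT

Derivation:
start: ε-closure({0}) = {0}
'c' @ 1: {1,2}
'b' @ 2: {3,4,6,8}
'b' @ 3: {5,9,10}
'a' @ 4: {11,12}
'c' @ 5: {13,14}
'c' @ 6: {15}  ✓accept
final: {15}; accept 15 in set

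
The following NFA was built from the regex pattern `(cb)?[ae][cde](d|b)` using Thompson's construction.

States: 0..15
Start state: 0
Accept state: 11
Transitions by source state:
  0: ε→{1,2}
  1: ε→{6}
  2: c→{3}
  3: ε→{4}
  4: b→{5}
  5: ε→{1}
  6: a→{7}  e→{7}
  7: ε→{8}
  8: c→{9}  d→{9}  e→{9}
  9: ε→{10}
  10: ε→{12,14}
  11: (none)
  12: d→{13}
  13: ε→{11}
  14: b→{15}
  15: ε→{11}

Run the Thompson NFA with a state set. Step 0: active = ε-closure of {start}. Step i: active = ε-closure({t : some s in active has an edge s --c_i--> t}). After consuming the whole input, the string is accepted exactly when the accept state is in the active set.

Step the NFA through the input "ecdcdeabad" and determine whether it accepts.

Answer: REJECT

Derivation:
S₀ = ε-closure({0}) = {0,1,2,6}
'e' @ 1: {7,8}
'c' @ 2: {9,10,12,14}
'd' @ 3: {11,13}  [accepting]
'c' @ 4: {}  — dead — no transitions
rest 'deabad' ignored (set empty)
after full input: {}  (accept=11 not in)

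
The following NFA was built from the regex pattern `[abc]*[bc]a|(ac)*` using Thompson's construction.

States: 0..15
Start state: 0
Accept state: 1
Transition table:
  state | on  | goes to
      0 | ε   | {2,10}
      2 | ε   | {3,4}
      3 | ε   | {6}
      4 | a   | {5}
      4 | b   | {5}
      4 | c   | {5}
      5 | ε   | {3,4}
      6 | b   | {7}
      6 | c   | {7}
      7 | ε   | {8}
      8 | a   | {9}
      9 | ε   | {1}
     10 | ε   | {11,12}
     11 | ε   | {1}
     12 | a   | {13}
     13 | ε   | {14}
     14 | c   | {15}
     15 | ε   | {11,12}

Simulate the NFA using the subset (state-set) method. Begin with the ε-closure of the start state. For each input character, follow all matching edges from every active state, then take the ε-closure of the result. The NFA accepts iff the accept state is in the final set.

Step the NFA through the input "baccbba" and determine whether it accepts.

Answer: ACCEPT

Trace:
start: ε-closure({0}) = {0,1,2,3,4,6,10,11,12}
'b' @ 1: {3,4,5,6,7,8}
'a' @ 2: {1,3,4,5,6,9}  ✓accept
'c' @ 3: {3,4,5,6,7,8}
'c' @ 4: {3,4,5,6,7,8}
'b' @ 5: {3,4,5,6,7,8}
'b' @ 6: {3,4,5,6,7,8}
'a' @ 7: {1,3,4,5,6,9}  ✓accept
end set {1,3,4,5,6,9} — state 1 in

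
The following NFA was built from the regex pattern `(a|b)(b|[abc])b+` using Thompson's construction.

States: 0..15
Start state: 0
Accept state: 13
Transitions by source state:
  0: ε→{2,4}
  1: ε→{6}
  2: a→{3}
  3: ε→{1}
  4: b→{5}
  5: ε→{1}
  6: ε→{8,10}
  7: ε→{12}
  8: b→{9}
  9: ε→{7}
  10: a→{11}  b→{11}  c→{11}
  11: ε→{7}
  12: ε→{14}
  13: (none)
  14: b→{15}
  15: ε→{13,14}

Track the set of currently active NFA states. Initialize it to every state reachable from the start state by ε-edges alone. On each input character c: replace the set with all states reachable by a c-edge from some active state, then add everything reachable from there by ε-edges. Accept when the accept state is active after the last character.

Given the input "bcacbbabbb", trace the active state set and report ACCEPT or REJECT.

Answer: REJECT

Steps:
start: ε-closure({0}) = {0,2,4}
'b' @ 1: {1,5,6,8,10}
'c' @ 2: {7,11,12,14}
'a' @ 3: {}  — state set empty
rest 'cbbabbb' ignored (set empty)
after full input: {}  (accept=13 not in)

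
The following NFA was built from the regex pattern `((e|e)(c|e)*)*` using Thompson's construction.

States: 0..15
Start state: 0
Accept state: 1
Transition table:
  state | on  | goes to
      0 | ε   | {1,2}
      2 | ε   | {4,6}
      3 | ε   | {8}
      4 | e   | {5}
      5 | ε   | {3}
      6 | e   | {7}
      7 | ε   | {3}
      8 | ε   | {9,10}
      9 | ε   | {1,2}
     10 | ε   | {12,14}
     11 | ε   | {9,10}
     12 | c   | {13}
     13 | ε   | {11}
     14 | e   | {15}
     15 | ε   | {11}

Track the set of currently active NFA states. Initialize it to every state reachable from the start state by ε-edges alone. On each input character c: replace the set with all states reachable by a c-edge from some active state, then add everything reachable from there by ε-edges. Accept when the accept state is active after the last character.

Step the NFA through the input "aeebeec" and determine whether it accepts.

Answer: REJECT

Trace:
initial (ε-close {0}): {0,1,2,4,6}
'a' @ 1: {}  — no active states
rest 'eebeec' ignored (set empty)
final: {}; accept 1 not in set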